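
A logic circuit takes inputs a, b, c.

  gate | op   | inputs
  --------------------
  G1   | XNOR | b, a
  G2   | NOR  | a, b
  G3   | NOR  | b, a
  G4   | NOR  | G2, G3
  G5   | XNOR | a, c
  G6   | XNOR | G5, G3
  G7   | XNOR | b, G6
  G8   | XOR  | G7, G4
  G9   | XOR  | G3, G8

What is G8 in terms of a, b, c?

G2 = a NOR b
G3 = b NOR a
G4 = G2 NOR G3 = (a NOR b) NOR (b NOR a)
G5 = a XNOR c
G6 = G5 XNOR G3 = (a XNOR c) XNOR (b NOR a)
G7 = b XNOR G6 = b XNOR ((a XNOR c) XNOR (b NOR a))
G8 = G7 XOR G4 = (b XNOR ((a XNOR c) XNOR (b NOR a))) XOR ((a NOR b) NOR (b NOR a))

(b XNOR ((a XNOR c) XNOR (b NOR a))) XOR ((a NOR b) NOR (b NOR a))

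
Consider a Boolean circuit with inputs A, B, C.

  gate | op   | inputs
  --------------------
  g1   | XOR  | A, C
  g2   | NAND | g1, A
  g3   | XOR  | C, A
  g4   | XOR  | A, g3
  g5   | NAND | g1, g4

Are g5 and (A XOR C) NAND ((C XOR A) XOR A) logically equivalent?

Yes

g1 = A XOR C
g3 = C XOR A
g4 = A XOR g3 = A XOR (C XOR A)
g5 = g1 NAND g4 = (A XOR C) NAND (A XOR (C XOR A))
At A=0, B=0, C=1: circuit gives 0, formula gives 0.
At A=0, B=0, C=0: circuit gives 1, formula gives 1.
Agrees on all 8 inputs.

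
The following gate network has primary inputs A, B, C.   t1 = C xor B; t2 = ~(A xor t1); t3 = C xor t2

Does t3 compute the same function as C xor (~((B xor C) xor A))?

Yes

t1 = C xor B
t2 = ~(A xor t1) = ~(A xor (C xor B))
t3 = C xor t2 = C xor (~(A xor (C xor B)))
At A=0, B=1, C=0: circuit gives 0, formula gives 0.
At A=0, B=0, C=0: circuit gives 1, formula gives 1.
Agrees on all 8 inputs.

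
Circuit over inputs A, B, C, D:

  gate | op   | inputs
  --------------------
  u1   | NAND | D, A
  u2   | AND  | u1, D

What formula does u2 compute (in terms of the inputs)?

u1 = D NAND A
u2 = u1 AND D = (D NAND A) AND D

(D NAND A) AND D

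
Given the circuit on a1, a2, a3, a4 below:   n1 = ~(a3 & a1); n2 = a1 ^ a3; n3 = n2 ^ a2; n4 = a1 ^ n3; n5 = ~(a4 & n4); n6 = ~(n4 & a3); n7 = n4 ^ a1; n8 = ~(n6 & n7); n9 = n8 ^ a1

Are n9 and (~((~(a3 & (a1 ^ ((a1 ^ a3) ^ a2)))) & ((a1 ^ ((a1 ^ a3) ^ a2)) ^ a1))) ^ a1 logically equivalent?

n2 = a1 ^ a3
n3 = n2 ^ a2 = (a1 ^ a3) ^ a2
n4 = a1 ^ n3 = a1 ^ ((a1 ^ a3) ^ a2)
n6 = ~(n4 & a3) = ~((a1 ^ ((a1 ^ a3) ^ a2)) & a3)
n7 = n4 ^ a1 = (a1 ^ ((a1 ^ a3) ^ a2)) ^ a1
n8 = ~(n6 & n7) = ~((~((a1 ^ ((a1 ^ a3) ^ a2)) & a3)) & ((a1 ^ ((a1 ^ a3) ^ a2)) ^ a1))
n9 = n8 ^ a1 = (~((~((a1 ^ ((a1 ^ a3) ^ a2)) & a3)) & ((a1 ^ ((a1 ^ a3) ^ a2)) ^ a1))) ^ a1
At a1=0, a2=1, a3=0, a4=0: circuit gives 0, formula gives 0.
At a1=0, a2=0, a3=0, a4=0: circuit gives 1, formula gives 1.
Agrees on all 16 inputs.

Yes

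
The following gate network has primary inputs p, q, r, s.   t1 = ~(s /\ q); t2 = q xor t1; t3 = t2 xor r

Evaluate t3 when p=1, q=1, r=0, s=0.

t1 = ~(0 /\ 1) = 1
t2 = 1 xor 1 = 0
t3 = 0 xor 0 = 0

0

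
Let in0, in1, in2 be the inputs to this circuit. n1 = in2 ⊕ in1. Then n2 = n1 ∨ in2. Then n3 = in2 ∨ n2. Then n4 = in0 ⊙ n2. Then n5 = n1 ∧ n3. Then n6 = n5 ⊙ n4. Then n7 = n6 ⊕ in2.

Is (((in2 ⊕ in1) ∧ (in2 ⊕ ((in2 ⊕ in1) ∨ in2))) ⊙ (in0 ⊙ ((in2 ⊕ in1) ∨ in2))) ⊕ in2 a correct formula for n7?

No

n1 = in2 ⊕ in1
n2 = n1 ∨ in2 = (in2 ⊕ in1) ∨ in2
n3 = in2 ∨ n2 = in2 ∨ ((in2 ⊕ in1) ∨ in2)
n4 = in0 ⊙ n2 = in0 ⊙ ((in2 ⊕ in1) ∨ in2)
n5 = n1 ∧ n3 = (in2 ⊕ in1) ∧ (in2 ∨ ((in2 ⊕ in1) ∨ in2))
n6 = n5 ⊙ n4 = ((in2 ⊕ in1) ∧ (in2 ∨ ((in2 ⊕ in1) ∨ in2))) ⊙ (in0 ⊙ ((in2 ⊕ in1) ∨ in2))
n7 = n6 ⊕ in2 = (((in2 ⊕ in1) ∧ (in2 ∨ ((in2 ⊕ in1) ∨ in2))) ⊙ (in0 ⊙ ((in2 ⊕ in1) ∨ in2))) ⊕ in2
At in0=0, in1=0, in2=1: circuit gives 1, formula gives 0.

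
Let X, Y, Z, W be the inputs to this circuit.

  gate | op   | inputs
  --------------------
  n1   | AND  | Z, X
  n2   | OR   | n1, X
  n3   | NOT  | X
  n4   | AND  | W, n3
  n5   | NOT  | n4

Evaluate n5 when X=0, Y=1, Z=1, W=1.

n3 = NOT 0 = 1
n4 = 1 AND 1 = 1
n5 = NOT 1 = 0

0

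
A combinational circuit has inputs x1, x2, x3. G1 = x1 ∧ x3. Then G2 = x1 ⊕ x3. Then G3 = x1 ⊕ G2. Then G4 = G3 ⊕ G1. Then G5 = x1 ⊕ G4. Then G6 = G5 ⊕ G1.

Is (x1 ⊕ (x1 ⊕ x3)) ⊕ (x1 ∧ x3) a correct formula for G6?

No

G1 = x1 ∧ x3
G2 = x1 ⊕ x3
G3 = x1 ⊕ G2 = x1 ⊕ (x1 ⊕ x3)
G4 = G3 ⊕ G1 = (x1 ⊕ (x1 ⊕ x3)) ⊕ (x1 ∧ x3)
G5 = x1 ⊕ G4 = x1 ⊕ ((x1 ⊕ (x1 ⊕ x3)) ⊕ (x1 ∧ x3))
G6 = G5 ⊕ G1 = (x1 ⊕ ((x1 ⊕ (x1 ⊕ x3)) ⊕ (x1 ∧ x3))) ⊕ (x1 ∧ x3)
At x1=1, x2=0, x3=0: circuit gives 1, formula gives 0.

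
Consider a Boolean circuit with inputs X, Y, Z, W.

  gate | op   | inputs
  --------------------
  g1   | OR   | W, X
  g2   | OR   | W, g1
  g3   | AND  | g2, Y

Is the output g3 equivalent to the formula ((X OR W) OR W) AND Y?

g1 = W OR X
g2 = W OR g1 = W OR (W OR X)
g3 = g2 AND Y = (W OR (W OR X)) AND Y
At X=0, Y=0, Z=0, W=0: circuit gives 0, formula gives 0.
At X=0, Y=1, Z=0, W=1: circuit gives 1, formula gives 1.
Agrees on all 16 inputs.

Yes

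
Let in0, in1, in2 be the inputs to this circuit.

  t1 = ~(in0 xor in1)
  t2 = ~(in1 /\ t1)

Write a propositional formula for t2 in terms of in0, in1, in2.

~(in1 /\ (~(in0 xor in1)))

t1 = ~(in0 xor in1)
t2 = ~(in1 /\ t1) = ~(in1 /\ (~(in0 xor in1)))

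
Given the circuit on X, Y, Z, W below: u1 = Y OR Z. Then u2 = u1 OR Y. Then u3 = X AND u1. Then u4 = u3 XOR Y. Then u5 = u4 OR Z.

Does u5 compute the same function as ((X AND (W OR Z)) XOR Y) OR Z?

u1 = Y OR Z
u3 = X AND u1 = X AND (Y OR Z)
u4 = u3 XOR Y = (X AND (Y OR Z)) XOR Y
u5 = u4 OR Z = ((X AND (Y OR Z)) XOR Y) OR Z
At X=1, Y=0, Z=0, W=1: circuit gives 0, formula gives 1.

No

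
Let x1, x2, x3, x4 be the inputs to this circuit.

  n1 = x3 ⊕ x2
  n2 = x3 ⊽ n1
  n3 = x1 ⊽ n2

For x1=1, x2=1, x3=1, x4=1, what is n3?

n1 = 1 ⊕ 1 = 0
n2 = 1 ⊽ 0 = 0
n3 = 1 ⊽ 0 = 0

0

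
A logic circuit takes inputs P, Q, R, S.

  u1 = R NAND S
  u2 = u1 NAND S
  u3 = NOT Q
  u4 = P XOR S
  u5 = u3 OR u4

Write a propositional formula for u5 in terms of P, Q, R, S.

NOT Q OR (P XOR S)

u3 = NOT Q
u4 = P XOR S
u5 = u3 OR u4 = NOT Q OR (P XOR S)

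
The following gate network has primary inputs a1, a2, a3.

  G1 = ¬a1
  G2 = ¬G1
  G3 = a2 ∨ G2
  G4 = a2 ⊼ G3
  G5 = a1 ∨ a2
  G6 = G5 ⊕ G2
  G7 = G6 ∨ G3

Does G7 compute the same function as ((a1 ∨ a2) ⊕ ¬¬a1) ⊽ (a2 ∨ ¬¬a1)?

G1 = ¬a1
G2 = ¬G1 = ¬¬a1
G3 = a2 ∨ G2 = a2 ∨ ¬¬a1
G5 = a1 ∨ a2
G6 = G5 ⊕ G2 = (a1 ∨ a2) ⊕ ¬¬a1
G7 = G6 ∨ G3 = ((a1 ∨ a2) ⊕ ¬¬a1) ∨ (a2 ∨ ¬¬a1)
At a1=0, a2=0, a3=0: circuit gives 0, formula gives 1.

No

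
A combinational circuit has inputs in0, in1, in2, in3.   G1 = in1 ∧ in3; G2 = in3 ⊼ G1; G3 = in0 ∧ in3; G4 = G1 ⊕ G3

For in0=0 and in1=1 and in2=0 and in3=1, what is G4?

1

G1 = 1 ∧ 1 = 1
G3 = 0 ∧ 1 = 0
G4 = 1 ⊕ 0 = 1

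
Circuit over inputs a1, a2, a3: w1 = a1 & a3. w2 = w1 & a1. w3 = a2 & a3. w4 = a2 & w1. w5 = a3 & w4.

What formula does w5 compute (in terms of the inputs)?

a3 & (a2 & (a1 & a3))

w1 = a1 & a3
w4 = a2 & w1 = a2 & (a1 & a3)
w5 = a3 & w4 = a3 & (a2 & (a1 & a3))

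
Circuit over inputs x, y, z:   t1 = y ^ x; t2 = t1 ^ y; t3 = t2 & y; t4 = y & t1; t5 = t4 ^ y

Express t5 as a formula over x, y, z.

t1 = y ^ x
t4 = y & t1 = y & (y ^ x)
t5 = t4 ^ y = (y & (y ^ x)) ^ y

(y & (y ^ x)) ^ y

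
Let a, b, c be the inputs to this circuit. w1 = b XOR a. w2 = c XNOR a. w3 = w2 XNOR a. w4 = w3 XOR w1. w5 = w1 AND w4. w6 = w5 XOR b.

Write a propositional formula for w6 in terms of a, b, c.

w1 = b XOR a
w2 = c XNOR a
w3 = w2 XNOR a = (c XNOR a) XNOR a
w4 = w3 XOR w1 = ((c XNOR a) XNOR a) XOR (b XOR a)
w5 = w1 AND w4 = (b XOR a) AND (((c XNOR a) XNOR a) XOR (b XOR a))
w6 = w5 XOR b = ((b XOR a) AND (((c XNOR a) XNOR a) XOR (b XOR a))) XOR b

((b XOR a) AND (((c XNOR a) XNOR a) XOR (b XOR a))) XOR b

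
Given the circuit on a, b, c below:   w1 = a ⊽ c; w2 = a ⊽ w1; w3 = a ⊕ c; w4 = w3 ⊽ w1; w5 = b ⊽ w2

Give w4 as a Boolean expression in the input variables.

w1 = a ⊽ c
w3 = a ⊕ c
w4 = w3 ⊽ w1 = (a ⊕ c) ⊽ (a ⊽ c)

(a ⊕ c) ⊽ (a ⊽ c)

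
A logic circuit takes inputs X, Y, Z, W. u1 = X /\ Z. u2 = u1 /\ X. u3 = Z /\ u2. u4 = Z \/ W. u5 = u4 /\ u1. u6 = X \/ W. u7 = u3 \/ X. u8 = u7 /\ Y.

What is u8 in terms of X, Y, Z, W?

u1 = X /\ Z
u2 = u1 /\ X = (X /\ Z) /\ X
u3 = Z /\ u2 = Z /\ ((X /\ Z) /\ X)
u7 = u3 \/ X = (Z /\ ((X /\ Z) /\ X)) \/ X
u8 = u7 /\ Y = ((Z /\ ((X /\ Z) /\ X)) \/ X) /\ Y

((Z /\ ((X /\ Z) /\ X)) \/ X) /\ Y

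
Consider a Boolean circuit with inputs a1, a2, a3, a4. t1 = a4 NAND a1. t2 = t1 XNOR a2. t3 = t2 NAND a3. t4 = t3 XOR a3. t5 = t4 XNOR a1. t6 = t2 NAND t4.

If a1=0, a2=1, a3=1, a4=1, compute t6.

0

t1 = 1 NAND 0 = 1
t2 = 1 XNOR 1 = 1
t3 = 1 NAND 1 = 0
t4 = 0 XOR 1 = 1
t6 = 1 NAND 1 = 0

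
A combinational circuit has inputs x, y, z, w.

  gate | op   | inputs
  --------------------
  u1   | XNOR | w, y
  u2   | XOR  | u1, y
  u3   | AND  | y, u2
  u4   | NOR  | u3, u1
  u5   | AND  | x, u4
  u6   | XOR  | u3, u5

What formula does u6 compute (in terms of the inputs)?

(y AND ((w XNOR y) XOR y)) XOR (x AND ((y AND ((w XNOR y) XOR y)) NOR (w XNOR y)))

u1 = w XNOR y
u2 = u1 XOR y = (w XNOR y) XOR y
u3 = y AND u2 = y AND ((w XNOR y) XOR y)
u4 = u3 NOR u1 = (y AND ((w XNOR y) XOR y)) NOR (w XNOR y)
u5 = x AND u4 = x AND ((y AND ((w XNOR y) XOR y)) NOR (w XNOR y))
u6 = u3 XOR u5 = (y AND ((w XNOR y) XOR y)) XOR (x AND ((y AND ((w XNOR y) XOR y)) NOR (w XNOR y)))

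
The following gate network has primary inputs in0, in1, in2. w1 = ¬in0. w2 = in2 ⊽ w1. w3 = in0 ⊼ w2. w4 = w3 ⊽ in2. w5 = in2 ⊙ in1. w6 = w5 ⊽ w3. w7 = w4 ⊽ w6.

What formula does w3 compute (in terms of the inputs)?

w1 = ¬in0
w2 = in2 ⊽ w1 = in2 ⊽ ¬in0
w3 = in0 ⊼ w2 = in0 ⊼ (in2 ⊽ ¬in0)

in0 ⊼ (in2 ⊽ ¬in0)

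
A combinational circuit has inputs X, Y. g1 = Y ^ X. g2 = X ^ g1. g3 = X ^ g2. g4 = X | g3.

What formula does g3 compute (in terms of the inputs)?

X ^ (X ^ (Y ^ X))

g1 = Y ^ X
g2 = X ^ g1 = X ^ (Y ^ X)
g3 = X ^ g2 = X ^ (X ^ (Y ^ X))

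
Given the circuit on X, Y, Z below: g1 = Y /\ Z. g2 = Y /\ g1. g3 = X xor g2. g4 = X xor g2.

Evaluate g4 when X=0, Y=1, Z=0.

g1 = 1 /\ 0 = 0
g2 = 1 /\ 0 = 0
g4 = 0 xor 0 = 0

0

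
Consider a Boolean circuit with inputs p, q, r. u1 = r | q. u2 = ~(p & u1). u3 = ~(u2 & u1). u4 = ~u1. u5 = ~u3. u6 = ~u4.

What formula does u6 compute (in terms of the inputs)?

~~(r | q)

u1 = r | q
u4 = ~u1 = ~(r | q)
u6 = ~u4 = ~~(r | q)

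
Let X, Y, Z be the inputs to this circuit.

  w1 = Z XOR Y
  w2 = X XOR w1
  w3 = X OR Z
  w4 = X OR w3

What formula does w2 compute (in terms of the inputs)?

w1 = Z XOR Y
w2 = X XOR w1 = X XOR (Z XOR Y)

X XOR (Z XOR Y)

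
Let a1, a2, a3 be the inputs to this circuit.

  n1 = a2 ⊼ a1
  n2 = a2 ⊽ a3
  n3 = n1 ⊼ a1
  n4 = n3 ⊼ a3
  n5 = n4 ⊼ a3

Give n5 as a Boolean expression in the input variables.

n1 = a2 ⊼ a1
n3 = n1 ⊼ a1 = (a2 ⊼ a1) ⊼ a1
n4 = n3 ⊼ a3 = ((a2 ⊼ a1) ⊼ a1) ⊼ a3
n5 = n4 ⊼ a3 = (((a2 ⊼ a1) ⊼ a1) ⊼ a3) ⊼ a3

(((a2 ⊼ a1) ⊼ a1) ⊼ a3) ⊼ a3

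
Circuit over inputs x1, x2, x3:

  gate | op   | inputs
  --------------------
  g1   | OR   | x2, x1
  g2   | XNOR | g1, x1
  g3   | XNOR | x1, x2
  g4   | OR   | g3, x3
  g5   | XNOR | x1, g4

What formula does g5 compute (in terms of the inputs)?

g3 = x1 XNOR x2
g4 = g3 OR x3 = (x1 XNOR x2) OR x3
g5 = x1 XNOR g4 = x1 XNOR ((x1 XNOR x2) OR x3)

x1 XNOR ((x1 XNOR x2) OR x3)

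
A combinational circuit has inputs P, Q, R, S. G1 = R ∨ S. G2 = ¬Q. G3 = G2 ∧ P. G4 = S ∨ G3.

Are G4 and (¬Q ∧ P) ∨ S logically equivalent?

G2 = ¬Q
G3 = G2 ∧ P = ¬Q ∧ P
G4 = S ∨ G3 = S ∨ (¬Q ∧ P)
At P=0, Q=0, R=0, S=0: circuit gives 0, formula gives 0.
At P=0, Q=0, R=0, S=1: circuit gives 1, formula gives 1.
Agrees on all 16 inputs.

Yes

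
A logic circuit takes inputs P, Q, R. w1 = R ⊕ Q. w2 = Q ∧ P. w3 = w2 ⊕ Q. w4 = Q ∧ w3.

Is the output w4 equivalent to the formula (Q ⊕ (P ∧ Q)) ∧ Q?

w2 = Q ∧ P
w3 = w2 ⊕ Q = (Q ∧ P) ⊕ Q
w4 = Q ∧ w3 = Q ∧ ((Q ∧ P) ⊕ Q)
At P=0, Q=0, R=0: circuit gives 0, formula gives 0.
At P=0, Q=1, R=0: circuit gives 1, formula gives 1.
Agrees on all 8 inputs.

Yes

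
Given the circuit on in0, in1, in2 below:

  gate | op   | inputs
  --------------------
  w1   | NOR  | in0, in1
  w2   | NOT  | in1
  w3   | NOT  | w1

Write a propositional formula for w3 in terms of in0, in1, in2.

NOT (in0 NOR in1)

w1 = in0 NOR in1
w3 = NOT w1 = NOT (in0 NOR in1)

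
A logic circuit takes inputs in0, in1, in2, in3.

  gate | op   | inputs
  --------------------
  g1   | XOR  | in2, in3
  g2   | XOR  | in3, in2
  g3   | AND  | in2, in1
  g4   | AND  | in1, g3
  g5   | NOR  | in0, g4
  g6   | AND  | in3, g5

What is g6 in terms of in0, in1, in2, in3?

g3 = in2 AND in1
g4 = in1 AND g3 = in1 AND (in2 AND in1)
g5 = in0 NOR g4 = in0 NOR (in1 AND (in2 AND in1))
g6 = in3 AND g5 = in3 AND (in0 NOR (in1 AND (in2 AND in1)))

in3 AND (in0 NOR (in1 AND (in2 AND in1)))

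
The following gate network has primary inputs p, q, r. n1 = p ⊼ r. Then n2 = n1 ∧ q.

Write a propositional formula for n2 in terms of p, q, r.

(p ⊼ r) ∧ q

n1 = p ⊼ r
n2 = n1 ∧ q = (p ⊼ r) ∧ q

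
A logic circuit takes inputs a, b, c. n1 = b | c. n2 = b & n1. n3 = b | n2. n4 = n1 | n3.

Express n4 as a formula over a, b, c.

(b | c) | (b | (b & (b | c)))

n1 = b | c
n2 = b & n1 = b & (b | c)
n3 = b | n2 = b | (b & (b | c))
n4 = n1 | n3 = (b | c) | (b | (b & (b | c)))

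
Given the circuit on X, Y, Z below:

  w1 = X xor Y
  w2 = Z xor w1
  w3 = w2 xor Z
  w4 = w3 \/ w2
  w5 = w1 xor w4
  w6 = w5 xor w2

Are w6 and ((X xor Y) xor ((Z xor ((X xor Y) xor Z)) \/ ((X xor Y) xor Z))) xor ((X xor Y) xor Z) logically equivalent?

Yes

w1 = X xor Y
w2 = Z xor w1 = Z xor (X xor Y)
w3 = w2 xor Z = (Z xor (X xor Y)) xor Z
w4 = w3 \/ w2 = ((Z xor (X xor Y)) xor Z) \/ (Z xor (X xor Y))
w5 = w1 xor w4 = (X xor Y) xor (((Z xor (X xor Y)) xor Z) \/ (Z xor (X xor Y)))
w6 = w5 xor w2 = ((X xor Y) xor (((Z xor (X xor Y)) xor Z) \/ (Z xor (X xor Y)))) xor (Z xor (X xor Y))
At X=0, Y=0, Z=0: circuit gives 0, formula gives 0.
At X=0, Y=1, Z=0: circuit gives 1, formula gives 1.
Agrees on all 8 inputs.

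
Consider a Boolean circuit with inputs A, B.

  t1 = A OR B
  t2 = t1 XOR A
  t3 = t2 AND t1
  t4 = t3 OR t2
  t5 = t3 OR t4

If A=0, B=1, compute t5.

1

t1 = 0 OR 1 = 1
t2 = 1 XOR 0 = 1
t3 = 1 AND 1 = 1
t4 = 1 OR 1 = 1
t5 = 1 OR 1 = 1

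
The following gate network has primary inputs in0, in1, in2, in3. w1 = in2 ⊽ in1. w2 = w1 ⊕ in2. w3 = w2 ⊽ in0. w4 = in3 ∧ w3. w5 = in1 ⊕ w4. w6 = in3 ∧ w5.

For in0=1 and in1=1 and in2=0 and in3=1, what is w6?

1

w1 = 0 ⊽ 1 = 0
w2 = 0 ⊕ 0 = 0
w3 = 0 ⊽ 1 = 0
w4 = 1 ∧ 0 = 0
w5 = 1 ⊕ 0 = 1
w6 = 1 ∧ 1 = 1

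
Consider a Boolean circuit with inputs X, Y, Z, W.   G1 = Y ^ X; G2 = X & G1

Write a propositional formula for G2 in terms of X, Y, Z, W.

G1 = Y ^ X
G2 = X & G1 = X & (Y ^ X)

X & (Y ^ X)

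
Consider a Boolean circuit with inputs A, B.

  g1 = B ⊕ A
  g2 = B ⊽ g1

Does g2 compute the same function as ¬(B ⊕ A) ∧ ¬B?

g1 = B ⊕ A
g2 = B ⊽ g1 = B ⊽ (B ⊕ A)
At A=0, B=1: circuit gives 0, formula gives 0.
At A=0, B=0: circuit gives 1, formula gives 1.
Agrees on all 4 inputs.

Yes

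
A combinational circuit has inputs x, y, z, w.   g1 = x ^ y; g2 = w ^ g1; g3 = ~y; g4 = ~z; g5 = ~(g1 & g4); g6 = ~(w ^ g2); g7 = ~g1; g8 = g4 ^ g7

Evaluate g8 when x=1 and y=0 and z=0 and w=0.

1

g1 = 1 ^ 0 = 1
g4 = ~0 = 1
g7 = ~1 = 0
g8 = 1 ^ 0 = 1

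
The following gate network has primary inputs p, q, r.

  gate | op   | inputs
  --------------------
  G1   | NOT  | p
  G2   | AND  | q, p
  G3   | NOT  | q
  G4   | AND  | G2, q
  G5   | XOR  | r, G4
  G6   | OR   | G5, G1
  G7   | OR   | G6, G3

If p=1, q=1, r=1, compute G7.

0

G1 = NOT 1 = 0
G2 = 1 AND 1 = 1
G3 = NOT 1 = 0
G4 = 1 AND 1 = 1
G5 = 1 XOR 1 = 0
G6 = 0 OR 0 = 0
G7 = 0 OR 0 = 0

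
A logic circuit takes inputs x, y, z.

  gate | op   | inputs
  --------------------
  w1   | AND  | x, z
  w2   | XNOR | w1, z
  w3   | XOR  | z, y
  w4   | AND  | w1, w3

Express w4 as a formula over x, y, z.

(x AND z) AND (z XOR y)

w1 = x AND z
w3 = z XOR y
w4 = w1 AND w3 = (x AND z) AND (z XOR y)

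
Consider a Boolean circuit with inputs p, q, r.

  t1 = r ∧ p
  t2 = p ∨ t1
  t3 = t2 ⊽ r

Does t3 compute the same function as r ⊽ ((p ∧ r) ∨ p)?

Yes

t1 = r ∧ p
t2 = p ∨ t1 = p ∨ (r ∧ p)
t3 = t2 ⊽ r = (p ∨ (r ∧ p)) ⊽ r
At p=0, q=0, r=1: circuit gives 0, formula gives 0.
At p=0, q=0, r=0: circuit gives 1, formula gives 1.
Agrees on all 8 inputs.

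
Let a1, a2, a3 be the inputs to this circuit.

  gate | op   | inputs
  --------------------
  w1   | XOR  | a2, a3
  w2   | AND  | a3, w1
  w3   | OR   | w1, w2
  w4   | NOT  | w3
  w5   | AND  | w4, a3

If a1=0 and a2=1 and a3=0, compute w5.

w1 = 1 XOR 0 = 1
w2 = 0 AND 1 = 0
w3 = 1 OR 0 = 1
w4 = NOT 1 = 0
w5 = 0 AND 0 = 0

0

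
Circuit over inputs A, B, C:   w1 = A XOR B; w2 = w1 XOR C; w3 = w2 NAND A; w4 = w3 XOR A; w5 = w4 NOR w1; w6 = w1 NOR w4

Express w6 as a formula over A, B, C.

w1 = A XOR B
w2 = w1 XOR C = (A XOR B) XOR C
w3 = w2 NAND A = ((A XOR B) XOR C) NAND A
w4 = w3 XOR A = (((A XOR B) XOR C) NAND A) XOR A
w6 = w1 NOR w4 = (A XOR B) NOR ((((A XOR B) XOR C) NAND A) XOR A)

(A XOR B) NOR ((((A XOR B) XOR C) NAND A) XOR A)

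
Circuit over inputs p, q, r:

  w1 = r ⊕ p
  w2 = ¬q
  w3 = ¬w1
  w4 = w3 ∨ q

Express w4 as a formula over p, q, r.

w1 = r ⊕ p
w3 = ¬w1 = ¬(r ⊕ p)
w4 = w3 ∨ q = ¬(r ⊕ p) ∨ q

¬(r ⊕ p) ∨ q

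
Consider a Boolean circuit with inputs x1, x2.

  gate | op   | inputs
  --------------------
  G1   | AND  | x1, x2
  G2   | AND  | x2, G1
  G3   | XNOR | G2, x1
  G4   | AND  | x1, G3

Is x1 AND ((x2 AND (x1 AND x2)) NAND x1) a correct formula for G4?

No

G1 = x1 AND x2
G2 = x2 AND G1 = x2 AND (x1 AND x2)
G3 = G2 XNOR x1 = (x2 AND (x1 AND x2)) XNOR x1
G4 = x1 AND G3 = x1 AND ((x2 AND (x1 AND x2)) XNOR x1)
At x1=1, x2=0: circuit gives 0, formula gives 1.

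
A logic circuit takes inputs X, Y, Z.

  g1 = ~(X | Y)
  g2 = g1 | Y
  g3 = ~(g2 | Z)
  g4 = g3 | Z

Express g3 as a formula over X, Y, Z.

g1 = ~(X | Y)
g2 = g1 | Y = (~(X | Y)) | Y
g3 = ~(g2 | Z) = ~(((~(X | Y)) | Y) | Z)

~(((~(X | Y)) | Y) | Z)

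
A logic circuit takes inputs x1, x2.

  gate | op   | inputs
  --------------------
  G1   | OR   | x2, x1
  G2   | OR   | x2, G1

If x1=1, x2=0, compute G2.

1

G1 = 0 OR 1 = 1
G2 = 0 OR 1 = 1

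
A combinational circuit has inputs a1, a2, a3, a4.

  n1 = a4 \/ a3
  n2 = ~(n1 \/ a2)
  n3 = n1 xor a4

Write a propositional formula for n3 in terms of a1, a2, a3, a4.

n1 = a4 \/ a3
n3 = n1 xor a4 = (a4 \/ a3) xor a4

(a4 \/ a3) xor a4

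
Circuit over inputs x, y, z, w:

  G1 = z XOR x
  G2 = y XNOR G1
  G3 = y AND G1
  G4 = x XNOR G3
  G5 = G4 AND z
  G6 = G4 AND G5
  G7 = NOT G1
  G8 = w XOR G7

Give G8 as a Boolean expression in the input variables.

G1 = z XOR x
G7 = NOT G1 = NOT (z XOR x)
G8 = w XOR G7 = w XOR NOT (z XOR x)

w XOR NOT (z XOR x)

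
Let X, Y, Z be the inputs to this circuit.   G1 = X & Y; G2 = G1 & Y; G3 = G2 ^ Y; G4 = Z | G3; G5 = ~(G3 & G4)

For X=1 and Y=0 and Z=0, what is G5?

1

G1 = 1 & 0 = 0
G2 = 0 & 0 = 0
G3 = 0 ^ 0 = 0
G4 = 0 | 0 = 0
G5 = ~(0 & 0) = 1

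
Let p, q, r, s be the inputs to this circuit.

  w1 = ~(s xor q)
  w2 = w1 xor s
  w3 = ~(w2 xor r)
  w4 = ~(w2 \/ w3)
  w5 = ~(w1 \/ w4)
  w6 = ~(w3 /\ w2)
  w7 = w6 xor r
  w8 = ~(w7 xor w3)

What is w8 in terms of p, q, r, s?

w1 = ~(s xor q)
w2 = w1 xor s = (~(s xor q)) xor s
w3 = ~(w2 xor r) = ~(((~(s xor q)) xor s) xor r)
w6 = ~(w3 /\ w2) = ~((~(((~(s xor q)) xor s) xor r)) /\ ((~(s xor q)) xor s))
w7 = w6 xor r = (~((~(((~(s xor q)) xor s) xor r)) /\ ((~(s xor q)) xor s))) xor r
w8 = ~(w7 xor w3) = ~(((~((~(((~(s xor q)) xor s) xor r)) /\ ((~(s xor q)) xor s))) xor r) xor (~(((~(s xor q)) xor s) xor r)))

~(((~((~(((~(s xor q)) xor s) xor r)) /\ ((~(s xor q)) xor s))) xor r) xor (~(((~(s xor q)) xor s) xor r)))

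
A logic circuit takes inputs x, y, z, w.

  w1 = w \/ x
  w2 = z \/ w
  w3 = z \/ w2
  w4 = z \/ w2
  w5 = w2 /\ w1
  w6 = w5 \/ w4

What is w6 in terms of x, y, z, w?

((z \/ w) /\ (w \/ x)) \/ (z \/ (z \/ w))

w1 = w \/ x
w2 = z \/ w
w4 = z \/ w2 = z \/ (z \/ w)
w5 = w2 /\ w1 = (z \/ w) /\ (w \/ x)
w6 = w5 \/ w4 = ((z \/ w) /\ (w \/ x)) \/ (z \/ (z \/ w))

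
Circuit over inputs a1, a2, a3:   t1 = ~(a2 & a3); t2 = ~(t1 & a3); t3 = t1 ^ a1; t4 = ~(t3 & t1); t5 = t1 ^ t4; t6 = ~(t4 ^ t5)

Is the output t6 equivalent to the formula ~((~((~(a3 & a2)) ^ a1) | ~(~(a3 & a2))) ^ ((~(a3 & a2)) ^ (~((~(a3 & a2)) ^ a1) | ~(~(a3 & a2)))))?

t1 = ~(a2 & a3)
t3 = t1 ^ a1 = (~(a2 & a3)) ^ a1
t4 = ~(t3 & t1) = ~(((~(a2 & a3)) ^ a1) & (~(a2 & a3)))
t5 = t1 ^ t4 = (~(a2 & a3)) ^ (~(((~(a2 & a3)) ^ a1) & (~(a2 & a3))))
t6 = ~(t4 ^ t5) = ~((~(((~(a2 & a3)) ^ a1) & (~(a2 & a3)))) ^ ((~(a2 & a3)) ^ (~(((~(a2 & a3)) ^ a1) & (~(a2 & a3))))))
At a1=0, a2=0, a3=0: circuit gives 0, formula gives 0.
At a1=0, a2=1, a3=1: circuit gives 1, formula gives 1.
Agrees on all 8 inputs.

Yes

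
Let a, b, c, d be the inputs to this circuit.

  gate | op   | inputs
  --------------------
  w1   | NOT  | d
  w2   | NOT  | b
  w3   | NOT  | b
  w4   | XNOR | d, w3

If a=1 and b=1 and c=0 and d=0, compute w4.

w3 = NOT 1 = 0
w4 = 0 XNOR 0 = 1

1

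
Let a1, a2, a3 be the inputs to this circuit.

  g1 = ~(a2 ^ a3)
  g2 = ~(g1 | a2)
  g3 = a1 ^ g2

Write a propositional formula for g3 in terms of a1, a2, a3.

g1 = ~(a2 ^ a3)
g2 = ~(g1 | a2) = ~((~(a2 ^ a3)) | a2)
g3 = a1 ^ g2 = a1 ^ (~((~(a2 ^ a3)) | a2))

a1 ^ (~((~(a2 ^ a3)) | a2))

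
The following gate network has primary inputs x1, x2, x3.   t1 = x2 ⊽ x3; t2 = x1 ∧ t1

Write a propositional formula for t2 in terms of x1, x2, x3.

x1 ∧ (x2 ⊽ x3)

t1 = x2 ⊽ x3
t2 = x1 ∧ t1 = x1 ∧ (x2 ⊽ x3)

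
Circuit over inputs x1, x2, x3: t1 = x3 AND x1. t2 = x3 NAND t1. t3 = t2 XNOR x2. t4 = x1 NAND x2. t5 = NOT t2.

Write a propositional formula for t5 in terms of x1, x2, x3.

NOT (x3 NAND (x3 AND x1))

t1 = x3 AND x1
t2 = x3 NAND t1 = x3 NAND (x3 AND x1)
t5 = NOT t2 = NOT (x3 NAND (x3 AND x1))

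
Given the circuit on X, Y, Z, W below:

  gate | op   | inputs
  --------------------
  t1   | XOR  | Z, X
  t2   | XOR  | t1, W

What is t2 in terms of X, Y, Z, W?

t1 = Z XOR X
t2 = t1 XOR W = (Z XOR X) XOR W

(Z XOR X) XOR W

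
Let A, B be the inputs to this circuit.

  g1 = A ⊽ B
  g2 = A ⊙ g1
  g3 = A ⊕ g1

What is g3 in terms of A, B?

A ⊕ (A ⊽ B)

g1 = A ⊽ B
g3 = A ⊕ g1 = A ⊕ (A ⊽ B)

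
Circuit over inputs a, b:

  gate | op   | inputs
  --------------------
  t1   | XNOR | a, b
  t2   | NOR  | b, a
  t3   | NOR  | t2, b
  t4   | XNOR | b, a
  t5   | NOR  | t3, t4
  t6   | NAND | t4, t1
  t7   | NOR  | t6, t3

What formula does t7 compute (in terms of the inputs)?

t1 = a XNOR b
t2 = b NOR a
t3 = t2 NOR b = (b NOR a) NOR b
t4 = b XNOR a
t6 = t4 NAND t1 = (b XNOR a) NAND (a XNOR b)
t7 = t6 NOR t3 = ((b XNOR a) NAND (a XNOR b)) NOR ((b NOR a) NOR b)

((b XNOR a) NAND (a XNOR b)) NOR ((b NOR a) NOR b)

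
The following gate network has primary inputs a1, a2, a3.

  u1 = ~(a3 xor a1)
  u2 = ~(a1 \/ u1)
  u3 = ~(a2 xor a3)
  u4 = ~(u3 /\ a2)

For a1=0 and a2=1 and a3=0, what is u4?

1

u3 = ~(1 xor 0) = 0
u4 = ~(0 /\ 1) = 1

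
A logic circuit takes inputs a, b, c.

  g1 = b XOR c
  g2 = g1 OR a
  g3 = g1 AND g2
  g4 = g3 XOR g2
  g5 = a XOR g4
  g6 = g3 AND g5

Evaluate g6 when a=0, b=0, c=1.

0

g1 = 0 XOR 1 = 1
g2 = 1 OR 0 = 1
g3 = 1 AND 1 = 1
g4 = 1 XOR 1 = 0
g5 = 0 XOR 0 = 0
g6 = 1 AND 0 = 0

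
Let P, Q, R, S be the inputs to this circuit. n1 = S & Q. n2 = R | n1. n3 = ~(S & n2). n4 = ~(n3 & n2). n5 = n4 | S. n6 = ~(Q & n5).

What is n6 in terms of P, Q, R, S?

n1 = S & Q
n2 = R | n1 = R | (S & Q)
n3 = ~(S & n2) = ~(S & (R | (S & Q)))
n4 = ~(n3 & n2) = ~((~(S & (R | (S & Q)))) & (R | (S & Q)))
n5 = n4 | S = (~((~(S & (R | (S & Q)))) & (R | (S & Q)))) | S
n6 = ~(Q & n5) = ~(Q & ((~((~(S & (R | (S & Q)))) & (R | (S & Q)))) | S))

~(Q & ((~((~(S & (R | (S & Q)))) & (R | (S & Q)))) | S))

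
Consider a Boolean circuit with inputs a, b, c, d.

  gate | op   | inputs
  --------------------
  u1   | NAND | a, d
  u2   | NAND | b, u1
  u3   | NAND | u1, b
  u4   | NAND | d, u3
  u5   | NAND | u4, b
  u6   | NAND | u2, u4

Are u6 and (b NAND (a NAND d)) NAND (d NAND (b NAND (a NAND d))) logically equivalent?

Yes

u1 = a NAND d
u2 = b NAND u1 = b NAND (a NAND d)
u3 = u1 NAND b = (a NAND d) NAND b
u4 = d NAND u3 = d NAND ((a NAND d) NAND b)
u6 = u2 NAND u4 = (b NAND (a NAND d)) NAND (d NAND ((a NAND d) NAND b))
At a=0, b=0, c=0, d=0: circuit gives 0, formula gives 0.
At a=0, b=0, c=0, d=1: circuit gives 1, formula gives 1.
Agrees on all 16 inputs.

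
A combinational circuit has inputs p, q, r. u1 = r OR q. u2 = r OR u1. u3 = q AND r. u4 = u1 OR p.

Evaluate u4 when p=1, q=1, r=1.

u1 = 1 OR 1 = 1
u4 = 1 OR 1 = 1

1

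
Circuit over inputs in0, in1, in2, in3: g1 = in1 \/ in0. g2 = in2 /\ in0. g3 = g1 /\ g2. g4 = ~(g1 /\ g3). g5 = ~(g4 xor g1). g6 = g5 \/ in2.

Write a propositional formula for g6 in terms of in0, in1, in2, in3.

g1 = in1 \/ in0
g2 = in2 /\ in0
g3 = g1 /\ g2 = (in1 \/ in0) /\ (in2 /\ in0)
g4 = ~(g1 /\ g3) = ~((in1 \/ in0) /\ ((in1 \/ in0) /\ (in2 /\ in0)))
g5 = ~(g4 xor g1) = ~((~((in1 \/ in0) /\ ((in1 \/ in0) /\ (in2 /\ in0)))) xor (in1 \/ in0))
g6 = g5 \/ in2 = (~((~((in1 \/ in0) /\ ((in1 \/ in0) /\ (in2 /\ in0)))) xor (in1 \/ in0))) \/ in2

(~((~((in1 \/ in0) /\ ((in1 \/ in0) /\ (in2 /\ in0)))) xor (in1 \/ in0))) \/ in2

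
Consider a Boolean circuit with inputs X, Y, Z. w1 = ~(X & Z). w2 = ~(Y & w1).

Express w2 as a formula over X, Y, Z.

w1 = ~(X & Z)
w2 = ~(Y & w1) = ~(Y & (~(X & Z)))

~(Y & (~(X & Z)))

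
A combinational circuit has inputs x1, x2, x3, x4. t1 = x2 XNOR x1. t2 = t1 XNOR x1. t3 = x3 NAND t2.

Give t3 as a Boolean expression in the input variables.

x3 NAND ((x2 XNOR x1) XNOR x1)

t1 = x2 XNOR x1
t2 = t1 XNOR x1 = (x2 XNOR x1) XNOR x1
t3 = x3 NAND t2 = x3 NAND ((x2 XNOR x1) XNOR x1)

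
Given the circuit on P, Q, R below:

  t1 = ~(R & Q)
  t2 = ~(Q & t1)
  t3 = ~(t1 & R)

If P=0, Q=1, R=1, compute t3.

1

t1 = ~(1 & 1) = 0
t3 = ~(0 & 1) = 1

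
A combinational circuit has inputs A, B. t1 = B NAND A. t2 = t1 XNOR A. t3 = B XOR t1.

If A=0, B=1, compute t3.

0

t1 = 1 NAND 0 = 1
t3 = 1 XOR 1 = 0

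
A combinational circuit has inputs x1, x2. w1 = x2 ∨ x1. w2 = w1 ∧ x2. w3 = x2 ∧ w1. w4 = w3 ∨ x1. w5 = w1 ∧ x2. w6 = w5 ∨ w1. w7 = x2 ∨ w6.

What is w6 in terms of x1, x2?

((x2 ∨ x1) ∧ x2) ∨ (x2 ∨ x1)

w1 = x2 ∨ x1
w5 = w1 ∧ x2 = (x2 ∨ x1) ∧ x2
w6 = w5 ∨ w1 = ((x2 ∨ x1) ∧ x2) ∨ (x2 ∨ x1)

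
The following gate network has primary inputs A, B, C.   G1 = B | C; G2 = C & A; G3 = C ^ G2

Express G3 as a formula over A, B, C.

C ^ (C & A)

G2 = C & A
G3 = C ^ G2 = C ^ (C & A)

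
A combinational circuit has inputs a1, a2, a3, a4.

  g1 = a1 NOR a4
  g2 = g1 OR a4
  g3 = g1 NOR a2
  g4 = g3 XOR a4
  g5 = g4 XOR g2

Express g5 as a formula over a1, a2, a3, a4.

g1 = a1 NOR a4
g2 = g1 OR a4 = (a1 NOR a4) OR a4
g3 = g1 NOR a2 = (a1 NOR a4) NOR a2
g4 = g3 XOR a4 = ((a1 NOR a4) NOR a2) XOR a4
g5 = g4 XOR g2 = (((a1 NOR a4) NOR a2) XOR a4) XOR ((a1 NOR a4) OR a4)

(((a1 NOR a4) NOR a2) XOR a4) XOR ((a1 NOR a4) OR a4)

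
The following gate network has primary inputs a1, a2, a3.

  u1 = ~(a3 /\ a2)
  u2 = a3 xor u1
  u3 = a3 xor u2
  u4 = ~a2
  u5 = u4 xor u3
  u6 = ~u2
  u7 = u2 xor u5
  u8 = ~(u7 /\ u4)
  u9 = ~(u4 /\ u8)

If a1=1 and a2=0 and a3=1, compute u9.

u1 = ~(1 /\ 0) = 1
u2 = 1 xor 1 = 0
u3 = 1 xor 0 = 1
u4 = ~0 = 1
u5 = 1 xor 1 = 0
u7 = 0 xor 0 = 0
u8 = ~(0 /\ 1) = 1
u9 = ~(1 /\ 1) = 0

0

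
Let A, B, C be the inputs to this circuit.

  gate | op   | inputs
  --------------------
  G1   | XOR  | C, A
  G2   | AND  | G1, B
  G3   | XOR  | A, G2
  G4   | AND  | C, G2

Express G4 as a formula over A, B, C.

C AND ((C XOR A) AND B)

G1 = C XOR A
G2 = G1 AND B = (C XOR A) AND B
G4 = C AND G2 = C AND ((C XOR A) AND B)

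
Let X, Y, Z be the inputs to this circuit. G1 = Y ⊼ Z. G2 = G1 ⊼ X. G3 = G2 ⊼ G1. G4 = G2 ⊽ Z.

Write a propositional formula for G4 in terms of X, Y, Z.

((Y ⊼ Z) ⊼ X) ⊽ Z

G1 = Y ⊼ Z
G2 = G1 ⊼ X = (Y ⊼ Z) ⊼ X
G4 = G2 ⊽ Z = ((Y ⊼ Z) ⊼ X) ⊽ Z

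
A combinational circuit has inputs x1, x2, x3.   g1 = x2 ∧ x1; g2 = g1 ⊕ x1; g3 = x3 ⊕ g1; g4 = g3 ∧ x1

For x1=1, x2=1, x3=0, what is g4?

g1 = 1 ∧ 1 = 1
g3 = 0 ⊕ 1 = 1
g4 = 1 ∧ 1 = 1

1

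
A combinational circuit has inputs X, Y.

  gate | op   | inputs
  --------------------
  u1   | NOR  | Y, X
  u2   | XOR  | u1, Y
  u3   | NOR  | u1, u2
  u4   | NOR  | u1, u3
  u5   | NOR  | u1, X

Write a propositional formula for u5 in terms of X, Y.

(Y NOR X) NOR X

u1 = Y NOR X
u5 = u1 NOR X = (Y NOR X) NOR X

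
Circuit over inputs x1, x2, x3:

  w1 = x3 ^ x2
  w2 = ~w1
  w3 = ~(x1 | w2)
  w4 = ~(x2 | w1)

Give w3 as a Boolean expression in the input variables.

~(x1 | ~(x3 ^ x2))

w1 = x3 ^ x2
w2 = ~w1 = ~(x3 ^ x2)
w3 = ~(x1 | w2) = ~(x1 | ~(x3 ^ x2))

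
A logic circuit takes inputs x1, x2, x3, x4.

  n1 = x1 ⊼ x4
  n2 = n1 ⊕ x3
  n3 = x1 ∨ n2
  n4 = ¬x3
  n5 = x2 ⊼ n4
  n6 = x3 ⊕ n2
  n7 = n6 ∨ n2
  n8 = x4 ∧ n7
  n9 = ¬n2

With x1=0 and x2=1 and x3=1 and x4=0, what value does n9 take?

n1 = 0 ⊼ 0 = 1
n2 = 1 ⊕ 1 = 0
n9 = ¬0 = 1

1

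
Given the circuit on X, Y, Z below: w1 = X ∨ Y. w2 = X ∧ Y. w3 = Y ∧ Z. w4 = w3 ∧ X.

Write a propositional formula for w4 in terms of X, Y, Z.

w3 = Y ∧ Z
w4 = w3 ∧ X = (Y ∧ Z) ∧ X

(Y ∧ Z) ∧ X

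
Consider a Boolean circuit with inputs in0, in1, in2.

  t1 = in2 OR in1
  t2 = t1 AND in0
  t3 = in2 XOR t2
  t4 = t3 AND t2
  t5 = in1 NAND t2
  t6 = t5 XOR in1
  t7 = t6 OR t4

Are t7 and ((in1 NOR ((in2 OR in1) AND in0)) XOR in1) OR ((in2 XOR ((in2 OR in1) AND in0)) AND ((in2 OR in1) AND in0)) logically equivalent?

t1 = in2 OR in1
t2 = t1 AND in0 = (in2 OR in1) AND in0
t3 = in2 XOR t2 = in2 XOR ((in2 OR in1) AND in0)
t4 = t3 AND t2 = (in2 XOR ((in2 OR in1) AND in0)) AND ((in2 OR in1) AND in0)
t5 = in1 NAND t2 = in1 NAND ((in2 OR in1) AND in0)
t6 = t5 XOR in1 = (in1 NAND ((in2 OR in1) AND in0)) XOR in1
t7 = t6 OR t4 = ((in1 NAND ((in2 OR in1) AND in0)) XOR in1) OR ((in2 XOR ((in2 OR in1) AND in0)) AND ((in2 OR in1) AND in0))
At in0=0, in1=1, in2=0: circuit gives 0, formula gives 1.

No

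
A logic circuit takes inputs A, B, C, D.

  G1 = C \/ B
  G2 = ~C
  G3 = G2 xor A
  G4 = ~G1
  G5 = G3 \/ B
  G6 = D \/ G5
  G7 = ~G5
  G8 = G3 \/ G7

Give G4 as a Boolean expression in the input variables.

~(C \/ B)

G1 = C \/ B
G4 = ~G1 = ~(C \/ B)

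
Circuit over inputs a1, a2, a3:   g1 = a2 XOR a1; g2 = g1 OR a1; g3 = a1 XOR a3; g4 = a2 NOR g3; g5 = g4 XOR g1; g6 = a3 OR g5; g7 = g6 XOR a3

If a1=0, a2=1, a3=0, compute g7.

g1 = 1 XOR 0 = 1
g3 = 0 XOR 0 = 0
g4 = 1 NOR 0 = 0
g5 = 0 XOR 1 = 1
g6 = 0 OR 1 = 1
g7 = 1 XOR 0 = 1

1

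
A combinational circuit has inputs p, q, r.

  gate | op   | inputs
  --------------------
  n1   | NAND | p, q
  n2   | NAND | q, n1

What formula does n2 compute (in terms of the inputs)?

n1 = p NAND q
n2 = q NAND n1 = q NAND (p NAND q)

q NAND (p NAND q)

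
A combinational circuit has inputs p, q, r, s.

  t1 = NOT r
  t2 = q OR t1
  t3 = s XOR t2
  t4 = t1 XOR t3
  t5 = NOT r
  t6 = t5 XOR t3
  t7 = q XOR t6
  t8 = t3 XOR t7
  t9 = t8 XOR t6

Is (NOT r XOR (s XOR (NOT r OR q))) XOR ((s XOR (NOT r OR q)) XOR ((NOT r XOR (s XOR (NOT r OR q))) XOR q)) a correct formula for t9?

Yes

t1 = NOT r
t2 = q OR t1 = q OR NOT r
t3 = s XOR t2 = s XOR (q OR NOT r)
t5 = NOT r
t6 = t5 XOR t3 = NOT r XOR (s XOR (q OR NOT r))
t7 = q XOR t6 = q XOR (NOT r XOR (s XOR (q OR NOT r)))
t8 = t3 XOR t7 = (s XOR (q OR NOT r)) XOR (q XOR (NOT r XOR (s XOR (q OR NOT r))))
t9 = t8 XOR t6 = ((s XOR (q OR NOT r)) XOR (q XOR (NOT r XOR (s XOR (q OR NOT r))))) XOR (NOT r XOR (s XOR (q OR NOT r)))
At p=0, q=0, r=0, s=1: circuit gives 0, formula gives 0.
At p=0, q=0, r=0, s=0: circuit gives 1, formula gives 1.
Agrees on all 16 inputs.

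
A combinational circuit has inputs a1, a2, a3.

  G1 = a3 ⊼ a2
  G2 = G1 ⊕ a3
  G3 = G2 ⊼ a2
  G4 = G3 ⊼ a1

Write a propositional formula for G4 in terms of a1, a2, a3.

(((a3 ⊼ a2) ⊕ a3) ⊼ a2) ⊼ a1

G1 = a3 ⊼ a2
G2 = G1 ⊕ a3 = (a3 ⊼ a2) ⊕ a3
G3 = G2 ⊼ a2 = ((a3 ⊼ a2) ⊕ a3) ⊼ a2
G4 = G3 ⊼ a1 = (((a3 ⊼ a2) ⊕ a3) ⊼ a2) ⊼ a1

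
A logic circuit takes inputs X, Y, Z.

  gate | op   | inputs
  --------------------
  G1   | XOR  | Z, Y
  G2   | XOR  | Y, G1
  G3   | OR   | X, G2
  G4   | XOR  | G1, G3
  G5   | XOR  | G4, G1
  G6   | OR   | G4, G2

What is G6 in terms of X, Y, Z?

G1 = Z XOR Y
G2 = Y XOR G1 = Y XOR (Z XOR Y)
G3 = X OR G2 = X OR (Y XOR (Z XOR Y))
G4 = G1 XOR G3 = (Z XOR Y) XOR (X OR (Y XOR (Z XOR Y)))
G6 = G4 OR G2 = ((Z XOR Y) XOR (X OR (Y XOR (Z XOR Y)))) OR (Y XOR (Z XOR Y))

((Z XOR Y) XOR (X OR (Y XOR (Z XOR Y)))) OR (Y XOR (Z XOR Y))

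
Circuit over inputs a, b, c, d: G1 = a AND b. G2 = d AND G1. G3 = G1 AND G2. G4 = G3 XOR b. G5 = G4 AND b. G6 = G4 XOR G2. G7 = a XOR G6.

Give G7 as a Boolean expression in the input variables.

a XOR ((((a AND b) AND (d AND (a AND b))) XOR b) XOR (d AND (a AND b)))

G1 = a AND b
G2 = d AND G1 = d AND (a AND b)
G3 = G1 AND G2 = (a AND b) AND (d AND (a AND b))
G4 = G3 XOR b = ((a AND b) AND (d AND (a AND b))) XOR b
G6 = G4 XOR G2 = (((a AND b) AND (d AND (a AND b))) XOR b) XOR (d AND (a AND b))
G7 = a XOR G6 = a XOR ((((a AND b) AND (d AND (a AND b))) XOR b) XOR (d AND (a AND b)))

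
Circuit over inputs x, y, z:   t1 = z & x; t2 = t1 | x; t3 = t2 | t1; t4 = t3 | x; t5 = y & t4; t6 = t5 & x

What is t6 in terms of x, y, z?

t1 = z & x
t2 = t1 | x = (z & x) | x
t3 = t2 | t1 = ((z & x) | x) | (z & x)
t4 = t3 | x = (((z & x) | x) | (z & x)) | x
t5 = y & t4 = y & ((((z & x) | x) | (z & x)) | x)
t6 = t5 & x = (y & ((((z & x) | x) | (z & x)) | x)) & x

(y & ((((z & x) | x) | (z & x)) | x)) & x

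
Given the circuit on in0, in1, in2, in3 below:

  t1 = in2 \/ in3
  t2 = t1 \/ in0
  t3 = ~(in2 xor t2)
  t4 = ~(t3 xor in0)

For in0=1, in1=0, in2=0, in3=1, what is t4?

0

t1 = 0 \/ 1 = 1
t2 = 1 \/ 1 = 1
t3 = ~(0 xor 1) = 0
t4 = ~(0 xor 1) = 0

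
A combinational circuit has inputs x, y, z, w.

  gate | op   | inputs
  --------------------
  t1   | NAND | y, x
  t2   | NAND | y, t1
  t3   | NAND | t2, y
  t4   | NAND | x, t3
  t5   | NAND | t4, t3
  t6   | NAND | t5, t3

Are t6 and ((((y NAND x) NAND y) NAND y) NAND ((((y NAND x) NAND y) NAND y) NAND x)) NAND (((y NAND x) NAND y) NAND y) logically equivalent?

t1 = y NAND x
t2 = y NAND t1 = y NAND (y NAND x)
t3 = t2 NAND y = (y NAND (y NAND x)) NAND y
t4 = x NAND t3 = x NAND ((y NAND (y NAND x)) NAND y)
t5 = t4 NAND t3 = (x NAND ((y NAND (y NAND x)) NAND y)) NAND ((y NAND (y NAND x)) NAND y)
t6 = t5 NAND t3 = ((x NAND ((y NAND (y NAND x)) NAND y)) NAND ((y NAND (y NAND x)) NAND y)) NAND ((y NAND (y NAND x)) NAND y)
At x=1, y=0, z=0, w=0: circuit gives 0, formula gives 0.
At x=0, y=0, z=0, w=0: circuit gives 1, formula gives 1.
Agrees on all 16 inputs.

Yes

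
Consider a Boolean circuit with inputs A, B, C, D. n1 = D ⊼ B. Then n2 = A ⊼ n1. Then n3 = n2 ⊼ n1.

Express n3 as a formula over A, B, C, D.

n1 = D ⊼ B
n2 = A ⊼ n1 = A ⊼ (D ⊼ B)
n3 = n2 ⊼ n1 = (A ⊼ (D ⊼ B)) ⊼ (D ⊼ B)

(A ⊼ (D ⊼ B)) ⊼ (D ⊼ B)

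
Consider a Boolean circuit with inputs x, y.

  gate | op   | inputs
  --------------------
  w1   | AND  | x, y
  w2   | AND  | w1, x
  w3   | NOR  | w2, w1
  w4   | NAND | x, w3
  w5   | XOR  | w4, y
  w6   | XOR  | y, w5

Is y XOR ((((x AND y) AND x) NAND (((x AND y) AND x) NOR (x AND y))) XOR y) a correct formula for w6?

w1 = x AND y
w2 = w1 AND x = (x AND y) AND x
w3 = w2 NOR w1 = ((x AND y) AND x) NOR (x AND y)
w4 = x NAND w3 = x NAND (((x AND y) AND x) NOR (x AND y))
w5 = w4 XOR y = (x NAND (((x AND y) AND x) NOR (x AND y))) XOR y
w6 = y XOR w5 = y XOR ((x NAND (((x AND y) AND x) NOR (x AND y))) XOR y)
At x=1, y=0: circuit gives 0, formula gives 1.

No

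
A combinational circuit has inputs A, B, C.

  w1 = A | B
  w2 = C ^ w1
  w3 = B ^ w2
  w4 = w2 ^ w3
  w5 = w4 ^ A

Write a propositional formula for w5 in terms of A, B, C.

((C ^ (A | B)) ^ (B ^ (C ^ (A | B)))) ^ A

w1 = A | B
w2 = C ^ w1 = C ^ (A | B)
w3 = B ^ w2 = B ^ (C ^ (A | B))
w4 = w2 ^ w3 = (C ^ (A | B)) ^ (B ^ (C ^ (A | B)))
w5 = w4 ^ A = ((C ^ (A | B)) ^ (B ^ (C ^ (A | B)))) ^ A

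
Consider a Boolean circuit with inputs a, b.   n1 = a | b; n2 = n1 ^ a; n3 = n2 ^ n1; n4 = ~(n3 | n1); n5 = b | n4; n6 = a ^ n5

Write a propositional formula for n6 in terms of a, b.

a ^ (b | (~((((a | b) ^ a) ^ (a | b)) | (a | b))))

n1 = a | b
n2 = n1 ^ a = (a | b) ^ a
n3 = n2 ^ n1 = ((a | b) ^ a) ^ (a | b)
n4 = ~(n3 | n1) = ~((((a | b) ^ a) ^ (a | b)) | (a | b))
n5 = b | n4 = b | (~((((a | b) ^ a) ^ (a | b)) | (a | b)))
n6 = a ^ n5 = a ^ (b | (~((((a | b) ^ a) ^ (a | b)) | (a | b))))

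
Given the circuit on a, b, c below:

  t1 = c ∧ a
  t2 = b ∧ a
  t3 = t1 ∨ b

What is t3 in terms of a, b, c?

(c ∧ a) ∨ b

t1 = c ∧ a
t3 = t1 ∨ b = (c ∧ a) ∨ b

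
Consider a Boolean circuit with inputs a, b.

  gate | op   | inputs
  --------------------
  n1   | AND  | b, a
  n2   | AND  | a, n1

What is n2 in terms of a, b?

n1 = b AND a
n2 = a AND n1 = a AND (b AND a)

a AND (b AND a)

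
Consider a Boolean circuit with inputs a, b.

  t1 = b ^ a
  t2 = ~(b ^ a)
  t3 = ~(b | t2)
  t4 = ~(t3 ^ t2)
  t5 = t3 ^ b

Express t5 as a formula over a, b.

t2 = ~(b ^ a)
t3 = ~(b | t2) = ~(b | (~(b ^ a)))
t5 = t3 ^ b = (~(b | (~(b ^ a)))) ^ b

(~(b | (~(b ^ a)))) ^ b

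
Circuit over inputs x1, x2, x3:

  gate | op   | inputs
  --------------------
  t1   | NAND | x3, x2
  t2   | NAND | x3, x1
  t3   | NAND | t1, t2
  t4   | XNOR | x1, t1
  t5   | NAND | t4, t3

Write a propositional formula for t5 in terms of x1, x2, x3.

(x1 XNOR (x3 NAND x2)) NAND ((x3 NAND x2) NAND (x3 NAND x1))

t1 = x3 NAND x2
t2 = x3 NAND x1
t3 = t1 NAND t2 = (x3 NAND x2) NAND (x3 NAND x1)
t4 = x1 XNOR t1 = x1 XNOR (x3 NAND x2)
t5 = t4 NAND t3 = (x1 XNOR (x3 NAND x2)) NAND ((x3 NAND x2) NAND (x3 NAND x1))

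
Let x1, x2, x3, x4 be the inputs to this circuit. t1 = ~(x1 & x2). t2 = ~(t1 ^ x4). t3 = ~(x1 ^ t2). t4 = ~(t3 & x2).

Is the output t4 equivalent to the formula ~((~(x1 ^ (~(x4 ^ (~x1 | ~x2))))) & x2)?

t1 = ~(x1 & x2)
t2 = ~(t1 ^ x4) = ~((~(x1 & x2)) ^ x4)
t3 = ~(x1 ^ t2) = ~(x1 ^ (~((~(x1 & x2)) ^ x4)))
t4 = ~(t3 & x2) = ~((~(x1 ^ (~((~(x1 & x2)) ^ x4)))) & x2)
At x1=0, x2=1, x3=0, x4=0: circuit gives 0, formula gives 0.
At x1=0, x2=0, x3=0, x4=0: circuit gives 1, formula gives 1.
Agrees on all 16 inputs.

Yes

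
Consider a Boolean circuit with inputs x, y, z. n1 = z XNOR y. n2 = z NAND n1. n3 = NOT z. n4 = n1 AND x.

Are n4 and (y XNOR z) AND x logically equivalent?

Yes

n1 = z XNOR y
n4 = n1 AND x = (z XNOR y) AND x
At x=0, y=0, z=0: circuit gives 0, formula gives 0.
At x=1, y=0, z=0: circuit gives 1, formula gives 1.
Agrees on all 8 inputs.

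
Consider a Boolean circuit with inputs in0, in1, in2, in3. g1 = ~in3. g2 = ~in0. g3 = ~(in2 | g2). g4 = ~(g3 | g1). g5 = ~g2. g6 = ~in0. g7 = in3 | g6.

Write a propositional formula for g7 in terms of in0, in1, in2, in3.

in3 | ~in0

g6 = ~in0
g7 = in3 | g6 = in3 | ~in0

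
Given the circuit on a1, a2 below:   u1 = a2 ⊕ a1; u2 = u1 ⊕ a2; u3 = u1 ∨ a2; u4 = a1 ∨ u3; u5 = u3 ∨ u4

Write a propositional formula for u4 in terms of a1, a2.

a1 ∨ ((a2 ⊕ a1) ∨ a2)

u1 = a2 ⊕ a1
u3 = u1 ∨ a2 = (a2 ⊕ a1) ∨ a2
u4 = a1 ∨ u3 = a1 ∨ ((a2 ⊕ a1) ∨ a2)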